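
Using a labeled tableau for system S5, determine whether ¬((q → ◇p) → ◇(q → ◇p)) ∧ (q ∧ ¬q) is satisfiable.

1. ¬((q → ◇p) → ◇(q → ◇p)) ∧ (q ∧ ¬q), w0
2. ¬((q → ◇p) → ◇(q → ◇p)), w0
3. q ∧ ¬q, w0
4. q → ◇p, w0
5. ¬◇(q → ◇p), w0
6. q, w0
7. ¬q, w0
Accessibility: w0Rw0
Branch closes: q and ¬q both at w0.
All branches of the tableau close; one closing branch shown above.

Unsatisfiable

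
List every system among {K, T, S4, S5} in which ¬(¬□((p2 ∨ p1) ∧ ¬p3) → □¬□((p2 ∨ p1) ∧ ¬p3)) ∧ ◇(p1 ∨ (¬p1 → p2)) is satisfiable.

K, T, S4

S5-tableau for the formula:
1. ¬(¬□((p2 ∨ p1) ∧ ¬p3) → □¬□((p2 ∨ p1) ∧ ¬p3)) ∧ ◇(p1 ∨ (¬p1 → p2)), w0
2. ¬(¬□((p2 ∨ p1) ∧ ¬p3) → □¬□((p2 ∨ p1) ∧ ¬p3)), w0   [∧-rule on 1]
3. ◇(p1 ∨ (¬p1 → p2)), w0   [∧-rule on 1]
4. ¬□((p2 ∨ p1) ∧ ¬p3), w0   [¬→-rule on 2]
5. ¬□¬□((p2 ∨ p1) ∧ ¬p3), w0   [¬→-rule on 2]
6. p1 ∨ (¬p1 → p2), w1   [◇-rule on 3: fresh world w1, w0Rw1]
7. ¬p1 → p2, w1   [∨-rule on 6 (branches; this branch)]
8. p2, w1   [→-rule on 7 (branches; this branch)]
9. ¬((p2 ∨ p1) ∧ ¬p3), w2   [¬□-rule on 4: fresh world w2, w0Rw2]
10. ¬(p2 ∨ p1), w2   [¬∧-rule on 9 (branches; this branch)]
11. ¬p2, w2   [¬∨-rule on 10]
12. ¬p1, w2   [¬∨-rule on 10]
13. □((p2 ∨ p1) ∧ ¬p3), w3   [¬□-rule on 5: fresh world w3, w0Rw3]
14. (p2 ∨ p1) ∧ ¬p3, w0   [□-rule on 13 via w3Rw0]
15. p2 ∨ p1, w0   [∧-rule on 14]
16. ¬p3, w0   [∧-rule on 14]
17. (p2 ∨ p1) ∧ ¬p3, w1   [□-rule on 13 via w3Rw1]
18. p2 ∨ p1, w1   [∧-rule on 17]
19. ¬p3, w1   [∧-rule on 17]
20. (p2 ∨ p1) ∧ ¬p3, w2   [□-rule on 13 via w3Rw2]
21. p2 ∨ p1, w2   [∧-rule on 20]
22. ¬p3, w2   [∧-rule on 20]
23. (p2 ∨ p1) ∧ ¬p3, w3   [□-rule on 13 via w3Rw3]
24. p2 ∨ p1, w3   [∧-rule on 23]
25. ¬p3, w3   [∧-rule on 23]
26. p1, w0   [∨-rule on 15 (branches; this branch)]
27. p1, w1   [∨-rule on 18 (branches; this branch)]
28. p1, w2   [∨-rule on 21 (branches; this branch)]
Accessibility: w0Rw0, w0Rw1, w0Rw2, w0Rw3, w1Rw0, w1Rw1, w1Rw2, w1Rw3, w2Rw0, w2Rw1, w2Rw2, w2Rw3, w3Rw0, w3Rw1, w3Rw2, w3Rw3
Branch closes: p1 and ¬p1 both at w2.
Every branch closes (one shown): unsatisfiable in S5.
S4-tableau for the formula:
1. ¬(¬□((p2 ∨ p1) ∧ ¬p3) → □¬□((p2 ∨ p1) ∧ ¬p3)) ∧ ◇(p1 ∨ (¬p1 → p2)), w0
2. ¬(¬□((p2 ∨ p1) ∧ ¬p3) → □¬□((p2 ∨ p1) ∧ ¬p3)), w0   [∧-rule on 1]
3. ◇(p1 ∨ (¬p1 → p2)), w0   [∧-rule on 1]
4. ¬□((p2 ∨ p1) ∧ ¬p3), w0   [¬→-rule on 2]
5. ¬□¬□((p2 ∨ p1) ∧ ¬p3), w0   [¬→-rule on 2]
6. p1 ∨ (¬p1 → p2), w1   [◇-rule on 3: fresh world w1, w0Rw1]
7. ¬p1 → p2, w1   [∨-rule on 6 (branches; this branch)]
8. p2, w1   [→-rule on 7 (branches; this branch)]
9. ¬((p2 ∨ p1) ∧ ¬p3), w2   [¬□-rule on 4: fresh world w2, w0Rw2]
10. p3, w2   [¬∧-rule on 9 (branches; this branch)]
11. □((p2 ∨ p1) ∧ ¬p3), w3   [¬□-rule on 5: fresh world w3, w0Rw3]
12. (p2 ∨ p1) ∧ ¬p3, w3   [□-rule on 11 via w3Rw3]
13. p2 ∨ p1, w3   [∧-rule on 12]
14. ¬p3, w3   [∧-rule on 12]
15. p1, w3   [∨-rule on 13 (branches; this branch)]
Accessibility: w0Rw0, w0Rw1, w0Rw2, w0Rw3, w1Rw1, w2Rw2, w3Rw3
Complete open branch: satisfiable in S4, hence also in K, T (this S4-model is also a K-model and a T-model).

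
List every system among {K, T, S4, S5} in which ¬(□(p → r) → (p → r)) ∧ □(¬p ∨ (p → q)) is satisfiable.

K

T-tableau for the formula:
1. ¬(□(p → r) → (p → r)) ∧ □(¬p ∨ (p → q)), 0
2. ¬(□(p → r) → (p → r)), 0
3. □(¬p ∨ (p → q)), 0
4. □(p → r), 0
5. ¬(p → r), 0
6. p, 0
7. ¬r, 0
8. ¬p ∨ (p → q), 0
9. p → r, 0
10. p → q, 0
11. r, 0
Accessibility: 0R0
Branch closes: r and ¬r both at 0.
Every branch closes (one shown): unsatisfiable in T, hence also in S4, S5 (every S4/S5-frame is a T-frame).
K-tableau for the formula:
1. ¬(□(p → r) → (p → r)) ∧ □(¬p ∨ (p → q)), 0
2. ¬(□(p → r) → (p → r)), 0
3. □(¬p ∨ (p → q)), 0
4. □(p → r), 0
5. ¬(p → r), 0
6. p, 0
7. ¬r, 0
Complete open branch: satisfiable in K.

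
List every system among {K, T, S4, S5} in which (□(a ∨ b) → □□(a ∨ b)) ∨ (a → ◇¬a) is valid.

S4-tableau for the negation ¬((□(a ∨ b) → □□(a ∨ b)) ∨ (a → ◇¬a)):
1. ¬((□(a ∨ b) → □□(a ∨ b)) ∨ (a → ◇¬a)), u
2. ¬(□(a ∨ b) → □□(a ∨ b)), u   [¬∨-rule on 1]
3. ¬(a → ◇¬a), u   [¬∨-rule on 1]
4. □(a ∨ b), u   [¬→-rule on 2]
5. ¬□□(a ∨ b), u   [¬→-rule on 2]
6. a, u   [¬→-rule on 3]
7. ¬◇¬a, u   [¬→-rule on 3]
8. a ∨ b, u   [□-rule on 4 via uRu]
9. b, u   [∨-rule on 8 (branches; this branch)]
10. ¬□(a ∨ b), v   [¬□-rule on 5: fresh world v, uRv]
11. a ∨ b, v   [□-rule on 4 via uRv]
12. a, v   [¬◇-rule on 7 via uRv]
13. b, v   [∨-rule on 11 (branches; this branch)]
14. ¬(a ∨ b), w   [¬□-rule on 10: fresh world w, vRw]
15. ¬a, w   [¬∨-rule on 14]
16. ¬b, w   [¬∨-rule on 14]
17. a ∨ b, w   [□-rule on 4 via uRw]
18. a, w   [¬◇-rule on 7 via uRw]
Accessibility: uRu, uRv, uRw, vRv, vRw, wRw
Branch closes: a and ¬a both at w.
Every branch closes (one shown): valid in S4, hence also in S5 (every theorem of S4 is a theorem of S5).
T-tableau for the negation ¬((□(a ∨ b) → □□(a ∨ b)) ∨ (a → ◇¬a)):
1. ¬((□(a ∨ b) → □□(a ∨ b)) ∨ (a → ◇¬a)), u
2. ¬(□(a ∨ b) → □□(a ∨ b)), u   [¬∨-rule on 1]
3. ¬(a → ◇¬a), u   [¬∨-rule on 1]
4. □(a ∨ b), u   [¬→-rule on 2]
5. ¬□□(a ∨ b), u   [¬→-rule on 2]
6. a, u   [¬→-rule on 3]
7. ¬◇¬a, u   [¬→-rule on 3]
8. a ∨ b, u   [□-rule on 4 via uRu]
9. b, u   [∨-rule on 8 (branches; this branch)]
10. ¬□(a ∨ b), v   [¬□-rule on 5: fresh world v, uRv]
11. a ∨ b, v   [□-rule on 4 via uRv]
12. a, v   [¬◇-rule on 7 via uRv]
13. b, v   [∨-rule on 11 (branches; this branch)]
14. ¬(a ∨ b), w   [¬□-rule on 10: fresh world w, vRw]
15. ¬a, w   [¬∨-rule on 14]
16. ¬b, w   [¬∨-rule on 14]
Accessibility: uRu, uRv, vRv, vRw, wRw
Complete open branch: countermodel on a T-frame, so not valid in T, nor in K (the same frame is also a K-frame).

S4, S5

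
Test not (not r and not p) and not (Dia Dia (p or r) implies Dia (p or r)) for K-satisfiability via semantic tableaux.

Satisfiable (open branch found)

1. not (not r and not p) and not (Dia Dia (p or r) implies Dia (p or r)), u
2. not (not r and not p), u   [and-rule on 1]
3. not (Dia Dia (p or r) implies Dia (p or r)), u   [and-rule on 1]
4. Dia Dia (p or r), u   [neg-implies-rule on 3]
5. not Dia (p or r), u   [neg-implies-rule on 3]
6. p, u   [neg-and-rule on 2 (branches; this branch)]
7. Dia (p or r), v   [Dia-rule on 4: fresh world v, uRv]
8. not (p or r), v   [neg-Dia-rule on 5 via uRv]
9. not p, v   [neg-or-rule on 8]
10. not r, v   [neg-or-rule on 8]
11. p or r, w   [Dia-rule on 7: fresh world w, vRw]
12. r, w   [or-rule on 11 (branches; this branch)]
Accessibility: uRv, vRw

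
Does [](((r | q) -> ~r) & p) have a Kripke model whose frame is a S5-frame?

1. [](((r | q) -> ~r) & p), u
2. ((r | q) -> ~r) & p, u
3. (r | q) -> ~r, u
4. p, u
5. ~r, u
Accessibility: uRu

Yes, satisfiable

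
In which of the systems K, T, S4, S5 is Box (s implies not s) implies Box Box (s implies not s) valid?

S4, S5

T-tableau for the negation not (Box (s implies not s) implies Box Box (s implies not s)):
1. not (Box (s implies not s) implies Box Box (s implies not s)), u
2. Box (s implies not s), u
3. not Box Box (s implies not s), u
4. s implies not s, u
5. not s, u
6. not Box (s implies not s), v
7. s implies not s, v
8. not s, v
9. not (s implies not s), w
10. s, w
Accessibility: uRu, uRv, vRv, vRw, wRw
Complete open branch: countermodel on a T-frame, so not valid in T, nor in K (the same frame is also a K-frame).
S4-tableau for the negation not (Box (s implies not s) implies Box Box (s implies not s)):
1. not (Box (s implies not s) implies Box Box (s implies not s)), u
2. Box (s implies not s), u
3. not Box Box (s implies not s), u
4. s implies not s, u
5. not s, u
6. not Box (s implies not s), v
7. s implies not s, v
8. not s, v
9. not (s implies not s), w
10. s, w
11. s implies not s, w
12. not s, w
Accessibility: uRu, uRv, uRw, vRv, vRw, wRw
Branch closes: s and not s both at w.
Every branch closes (one shown): valid in S4, hence also in S5 (every theorem of S4 is a theorem of S5).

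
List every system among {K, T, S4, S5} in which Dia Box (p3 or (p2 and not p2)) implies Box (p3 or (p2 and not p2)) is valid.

S5

S4-tableau for the negation not (Dia Box (p3 or (p2 and not p2)) implies Box (p3 or (p2 and not p2))):
1. not (Dia Box (p3 or (p2 and not p2)) implies Box (p3 or (p2 and not p2))), w0
2. Dia Box (p3 or (p2 and not p2)), w0
3. not Box (p3 or (p2 and not p2)), w0
4. Box (p3 or (p2 and not p2)), w1
5. p3 or (p2 and not p2), w1
6. p3, w1
7. not (p3 or (p2 and not p2)), w2
8. not p3, w2
9. not (p2 and not p2), w2
10. p2, w2
Accessibility: w0Rw0, w0Rw1, w0Rw2, w1Rw1, w2Rw2
Complete open branch: countermodel on an S4-frame, so not valid in S4, nor in K, T (the same frame is also a K-frame and a T-frame).
S5-tableau for the negation not (Dia Box (p3 or (p2 and not p2)) implies Box (p3 or (p2 and not p2))):
1. not (Dia Box (p3 or (p2 and not p2)) implies Box (p3 or (p2 and not p2))), w0
2. Dia Box (p3 or (p2 and not p2)), w0
3. not Box (p3 or (p2 and not p2)), w0
4. Box (p3 or (p2 and not p2)), w1
5. p3 or (p2 and not p2), w0
6. p3 or (p2 and not p2), w1
7. p3, w0
8. p3, w1
9. not (p3 or (p2 and not p2)), w2
10. not p3, w2
11. not (p2 and not p2), w2
12. p3 or (p2 and not p2), w2
13. p2, w2
14. p2 and not p2, w2
15. not p2, w2
Accessibility: w0Rw0, w0Rw1, w0Rw2, w1Rw0, w1Rw1, w1Rw2, w2Rw0, w2Rw1, w2Rw2
Branch closes: p2 and not p2 both at w2.
Every branch closes (one shown): valid in S5.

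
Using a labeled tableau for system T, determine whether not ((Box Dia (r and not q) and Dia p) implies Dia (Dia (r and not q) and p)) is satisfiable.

1. not ((Box Dia (r and not q) and Dia p) implies Dia (Dia (r and not q) and p)), w0
2. Box Dia (r and not q) and Dia p, w0   [neg-implies-rule on 1]
3. not Dia (Dia (r and not q) and p), w0   [neg-implies-rule on 1]
4. Box Dia (r and not q), w0   [and-rule on 2]
5. Dia p, w0   [and-rule on 2]
6. not (Dia (r and not q) and p), w0   [neg-Dia-rule on 3 via w0Rw0]
7. Dia (r and not q), w0   [Box-rule on 4 via w0Rw0]
8. not p, w0   [neg-and-rule on 6 (branches; this branch)]
9. p, w1   [Dia-rule on 5: fresh world w1, w0Rw1]
10. not (Dia (r and not q) and p), w1   [neg-Dia-rule on 3 via w0Rw1]
11. Dia (r and not q), w1   [Box-rule on 4 via w0Rw1]
12. not Dia (r and not q), w1   [neg-and-rule on 10 (branches; this branch)]
13. not (r and not q), w1   [neg-Dia-rule on 12 via w1Rw1]
14. q, w1   [neg-and-rule on 13 (branches; this branch)]
15. r and not q, w2   [Dia-rule on 7: fresh world w2, w0Rw2]
16. r, w2   [and-rule on 15]
17. not q, w2   [and-rule on 15]
18. not (Dia (r and not q) and p), w2   [neg-Dia-rule on 3 via w0Rw2]
19. Dia (r and not q), w2   [Box-rule on 4 via w0Rw2]
20. not p, w2   [neg-and-rule on 18 (branches; this branch)]
21. r and not q, w3   [Dia-rule on 11: fresh world w3, w1Rw3]
22. r, w3   [and-rule on 21]
23. not q, w3   [and-rule on 21]
24. not (r and not q), w3   [neg-Dia-rule on 12 via w1Rw3]
25. q, w3   [neg-and-rule on 24 (branches; this branch)]
Accessibility: w0Rw0, w0Rw1, w0Rw2, w1Rw1, w1Rw3, w2Rw2, w3Rw3
Branch closes: q and not q both at w3.
(One branch shown.) All branches close.

Unsatisfiable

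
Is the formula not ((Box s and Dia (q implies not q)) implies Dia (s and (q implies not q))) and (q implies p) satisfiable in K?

No, unsatisfiable

1. not ((Box s and Dia (q implies not q)) implies Dia (s and (q implies not q))) and (q implies p), u
2. not ((Box s and Dia (q implies not q)) implies Dia (s and (q implies not q))), u
3. q implies p, u
4. Box s and Dia (q implies not q), u
5. not Dia (s and (q implies not q)), u
6. Box s, u
7. Dia (q implies not q), u
8. p, u
9. q implies not q, v
10. not (s and (q implies not q)), v
11. s, v
12. not q, v
13. not (q implies not q), v
14. q, v
Accessibility: uRv
Branch closes: q and not q both at v.
All branches of the tableau close; one closing branch shown above.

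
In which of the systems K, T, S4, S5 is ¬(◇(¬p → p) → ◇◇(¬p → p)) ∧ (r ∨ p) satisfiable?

K-tableau for the formula:
1. ¬(◇(¬p → p) → ◇◇(¬p → p)) ∧ (r ∨ p), u
2. ¬(◇(¬p → p) → ◇◇(¬p → p)), u   [∧-rule on 1]
3. r ∨ p, u   [∧-rule on 1]
4. ◇(¬p → p), u   [¬→-rule on 2]
5. ¬◇◇(¬p → p), u   [¬→-rule on 2]
6. p, u   [∨-rule on 3 (branches; this branch)]
7. ¬p → p, v   [◇-rule on 4: fresh world v, uRv]
8. ¬◇(¬p → p), v   [¬◇-rule on 5 via uRv]
9. p, v   [→-rule on 7 (branches; this branch)]
Accessibility: uRv
Complete open branch: satisfiable in K.
T-tableau for the formula:
1. ¬(◇(¬p → p) → ◇◇(¬p → p)) ∧ (r ∨ p), u
2. ¬(◇(¬p → p) → ◇◇(¬p → p)), u   [∧-rule on 1]
3. r ∨ p, u   [∧-rule on 1]
4. ◇(¬p → p), u   [¬→-rule on 2]
5. ¬◇◇(¬p → p), u   [¬→-rule on 2]
6. ¬◇(¬p → p), u   [¬◇-rule on 5 via uRu]
7. ¬(¬p → p), u   [¬◇-rule on 6 via uRu]
8. ¬p, u   [¬→-rule on 7]
9. r, u   [∨-rule on 3 (branches; this branch)]
10. ¬p → p, v   [◇-rule on 4: fresh world v, uRv]
11. ¬◇(¬p → p), v   [¬◇-rule on 5 via uRv]
12. ¬(¬p → p), v   [¬◇-rule on 6 via uRv]
13. ¬p, v   [¬→-rule on 12]
14. p, v   [→-rule on 10 (branches; this branch)]
Accessibility: uRu, uRv, vRv
Branch closes: p and ¬p both at v.
Every branch closes (one shown): unsatisfiable in T, hence also in S4, S5 (every S4/S5-frame is a T-frame).

K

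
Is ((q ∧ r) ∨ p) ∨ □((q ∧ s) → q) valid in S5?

Tableau for the negation ¬(((q ∧ r) ∨ p) ∨ □((q ∧ s) → q)):
1. ¬(((q ∧ r) ∨ p) ∨ □((q ∧ s) → q)), u
2. ¬((q ∧ r) ∨ p), u
3. ¬□((q ∧ s) → q), u
4. ¬(q ∧ r), u
5. ¬p, u
6. ¬r, u
7. ¬((q ∧ s) → q), v
8. q ∧ s, v
9. ¬q, v
10. q, v
11. s, v
Accessibility: uRu, uRv, vRu, vRv
Branch closes: q and ¬q both at v.
All branches of the negation close; one closing branch shown above.

Valid in S5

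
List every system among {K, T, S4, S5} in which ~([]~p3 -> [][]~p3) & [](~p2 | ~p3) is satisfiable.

T-tableau for the formula:
1. ~([]~p3 -> [][]~p3) & [](~p2 | ~p3), u
2. ~([]~p3 -> [][]~p3), u
3. [](~p2 | ~p3), u
4. []~p3, u
5. ~[][]~p3, u
6. ~p2 | ~p3, u
7. ~p3, u
8. ~[]~p3, v
9. ~p2 | ~p3, v
10. ~p3, v
11. p3, w
Accessibility: uRu, uRv, vRv, vRw, wRw
Complete open branch: satisfiable in T, hence also in K (this T-model is also a K-model).
S4-tableau for the formula:
1. ~([]~p3 -> [][]~p3) & [](~p2 | ~p3), u
2. ~([]~p3 -> [][]~p3), u
3. [](~p2 | ~p3), u
4. []~p3, u
5. ~[][]~p3, u
6. ~p2 | ~p3, u
7. ~p3, u
8. ~[]~p3, v
9. ~p2 | ~p3, v
10. ~p3, v
11. p3, w
12. ~p2 | ~p3, w
13. ~p3, w
Accessibility: uRu, uRv, uRw, vRv, vRw, wRw
Branch closes: p3 and ~p3 both at w.
Every branch closes (one shown): unsatisfiable in S4, hence also in S5 (every S5-frame is an S4-frame).

K, T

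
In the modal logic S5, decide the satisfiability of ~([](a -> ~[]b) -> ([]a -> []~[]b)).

1. ~([](a -> ~[]b) -> ([]a -> []~[]b)), u
2. [](a -> ~[]b), u
3. ~([]a -> []~[]b), u
4. []a, u
5. ~[]~[]b, u
6. a -> ~[]b, u
7. a, u
8. ~[]b, u
9. []b, v
10. a -> ~[]b, v
11. a, v
12. b, u
13. b, v
14. ~[]b, v
15. ~b, w
16. a -> ~[]b, w
17. a, w
18. b, w
Accessibility: uRu, uRv, uRw, vRu, vRv, vRw, wRu, wRv, wRw
Branch closes: b and ~b both at w.
Every branch closes; the branch above is one of them.

Unsatisfiable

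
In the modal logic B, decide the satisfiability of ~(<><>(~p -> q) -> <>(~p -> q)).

Yes, satisfiable

1. ~(<><>(~p -> q) -> <>(~p -> q)), 0
2. <><>(~p -> q), 0   [~->-rule on 1]
3. ~<>(~p -> q), 0   [~->-rule on 1]
4. ~(~p -> q), 0   [~<>-rule on 3 via 0R0]
5. ~p, 0   [~->-rule on 4]
6. ~q, 0   [~->-rule on 4]
7. <>(~p -> q), 1   [<>-rule on 2: fresh world 1, 0R1]
8. ~(~p -> q), 1   [~<>-rule on 3 via 0R1]
9. ~p, 1   [~->-rule on 8]
10. ~q, 1   [~->-rule on 8]
11. ~p -> q, 2   [<>-rule on 7: fresh world 2, 1R2]
12. q, 2   [->-rule on 11 (branches; this branch)]
Accessibility: 0R0, 0R1, 1R0, 1R1, 1R2, 2R1, 2R2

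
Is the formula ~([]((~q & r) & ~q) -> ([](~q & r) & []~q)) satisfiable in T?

No, unsatisfiable

1. ~([]((~q & r) & ~q) -> ([](~q & r) & []~q)), u
2. []((~q & r) & ~q), u
3. ~([](~q & r) & []~q), u
4. (~q & r) & ~q, u
5. ~q & r, u
6. ~q, u
7. r, u
8. ~[](~q & r), u
9. ~(~q & r), v
10. (~q & r) & ~q, v
11. ~q & r, v
12. ~q, v
13. r, v
14. ~r, v
Accessibility: uRu, uRv, vRv
Branch closes: r and ~r both at v.
All branches of the tableau close; one closing branch shown above.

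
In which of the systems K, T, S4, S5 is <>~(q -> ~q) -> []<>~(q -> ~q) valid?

S5

S4-tableau for the negation ~(<>~(q -> ~q) -> []<>~(q -> ~q)):
1. ~(<>~(q -> ~q) -> []<>~(q -> ~q)), u
2. <>~(q -> ~q), u
3. ~[]<>~(q -> ~q), u
4. ~(q -> ~q), v
5. q, v
6. ~<>~(q -> ~q), w
7. q -> ~q, w
8. ~q, w
Accessibility: uRu, uRv, uRw, vRv, wRw
Complete open branch: countermodel on an S4-frame, so not valid in S4, nor in K, T (the same frame is also a K-frame and a T-frame).
S5-tableau for the negation ~(<>~(q -> ~q) -> []<>~(q -> ~q)):
1. ~(<>~(q -> ~q) -> []<>~(q -> ~q)), u
2. <>~(q -> ~q), u
3. ~[]<>~(q -> ~q), u
4. ~(q -> ~q), v
5. q, v
6. ~<>~(q -> ~q), w
7. q -> ~q, u
8. q -> ~q, v
9. q -> ~q, w
10. ~q, u
11. ~q, v
Accessibility: uRu, uRv, uRw, vRu, vRv, vRw, wRu, wRv, wRw
Branch closes: q and ~q both at v.
Every branch closes (one shown): valid in S5.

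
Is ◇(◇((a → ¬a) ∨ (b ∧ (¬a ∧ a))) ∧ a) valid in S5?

Tableau for the negation ¬◇(◇((a → ¬a) ∨ (b ∧ (¬a ∧ a))) ∧ a):
1. ¬◇(◇((a → ¬a) ∨ (b ∧ (¬a ∧ a))) ∧ a), 0
2. ¬(◇((a → ¬a) ∨ (b ∧ (¬a ∧ a))) ∧ a), 0
3. ¬a, 0
Accessibility: 0R0
The negation has an open branch (countermodel exists).

Invalid (countermodel exists)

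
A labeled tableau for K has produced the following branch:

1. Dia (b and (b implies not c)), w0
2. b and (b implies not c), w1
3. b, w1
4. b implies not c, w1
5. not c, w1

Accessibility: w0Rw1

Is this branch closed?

No world carries both an atom and its negation.

Open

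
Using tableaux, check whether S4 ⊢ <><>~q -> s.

No, not valid

Tableau for the negation ~(<><>~q -> s):
1. ~(<><>~q -> s), 0
2. <><>~q, 0
3. ~s, 0
4. <>~q, 1
5. ~q, 2
Accessibility: 0R0, 0R1, 0R2, 1R1, 1R2, 2R2
The negation has an open branch (countermodel exists).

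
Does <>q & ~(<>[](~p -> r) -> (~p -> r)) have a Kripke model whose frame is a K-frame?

1. <>q & ~(<>[](~p -> r) -> (~p -> r)), 0
2. <>q, 0   [&-rule on 1]
3. ~(<>[](~p -> r) -> (~p -> r)), 0   [&-rule on 1]
4. <>[](~p -> r), 0   [~->-rule on 3]
5. ~(~p -> r), 0   [~->-rule on 3]
6. ~p, 0   [~->-rule on 5]
7. ~r, 0   [~->-rule on 5]
8. q, 1   [<>-rule on 2: fresh world 1, 0R1]
9. [](~p -> r), 2   [<>-rule on 4: fresh world 2, 0R2]
Accessibility: 0R1, 0R2

Satisfiable (open branch found)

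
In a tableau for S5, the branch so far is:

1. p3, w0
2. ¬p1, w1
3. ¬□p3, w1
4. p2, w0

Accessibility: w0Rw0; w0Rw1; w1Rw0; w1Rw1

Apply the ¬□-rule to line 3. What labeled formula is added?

a fresh world w2 with w1Rw2, and ¬p3 at w2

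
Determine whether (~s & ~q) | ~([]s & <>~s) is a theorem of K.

Yes, valid

Tableau for the negation ~((~s & ~q) | ~([]s & <>~s)):
1. ~((~s & ~q) | ~([]s & <>~s)), u
2. ~(~s & ~q), u
3. []s & <>~s, u
4. []s, u
5. <>~s, u
6. q, u
7. ~s, v
8. s, v
Accessibility: uRv
Branch closes: s and ~s both at v.
Every branch of the negation's tableau closes; the branch above is one of them.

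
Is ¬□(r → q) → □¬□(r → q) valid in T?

Tableau for the negation ¬(¬□(r → q) → □¬□(r → q)):
1. ¬(¬□(r → q) → □¬□(r → q)), 0
2. ¬□(r → q), 0
3. ¬□¬□(r → q), 0
4. ¬(r → q), 1
5. r, 1
6. ¬q, 1
7. □(r → q), 2
8. r → q, 2
9. q, 2
Accessibility: 0R0, 0R1, 0R2, 1R1, 2R2
The negation has an open branch (countermodel exists).

No, not valid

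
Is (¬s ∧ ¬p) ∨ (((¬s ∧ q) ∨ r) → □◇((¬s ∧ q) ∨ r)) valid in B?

Yes, valid

Tableau for the negation ¬((¬s ∧ ¬p) ∨ (((¬s ∧ q) ∨ r) → □◇((¬s ∧ q) ∨ r))):
1. ¬((¬s ∧ ¬p) ∨ (((¬s ∧ q) ∨ r) → □◇((¬s ∧ q) ∨ r))), u
2. ¬(¬s ∧ ¬p), u   [¬∨-rule on 1]
3. ¬(((¬s ∧ q) ∨ r) → □◇((¬s ∧ q) ∨ r)), u   [¬∨-rule on 1]
4. (¬s ∧ q) ∨ r, u   [¬→-rule on 3]
5. ¬□◇((¬s ∧ q) ∨ r), u   [¬→-rule on 3]
6. p, u   [¬∧-rule on 2 (branches; this branch)]
7. ¬s ∧ q, u   [∨-rule on 4 (branches; this branch)]
8. ¬s, u   [∧-rule on 7]
9. q, u   [∧-rule on 7]
10. ¬◇((¬s ∧ q) ∨ r), v   [¬□-rule on 5: fresh world v, uRv]
11. ¬((¬s ∧ q) ∨ r), u   [¬◇-rule on 10 via vRu]
12. ¬(¬s ∧ q), u   [¬∨-rule on 11]
13. ¬r, u   [¬∨-rule on 11]
14. ¬((¬s ∧ q) ∨ r), v   [¬◇-rule on 10 via vRv]
15. ¬(¬s ∧ q), v   [¬∨-rule on 14]
16. ¬r, v   [¬∨-rule on 14]
17. ¬q, u   [¬∧-rule on 12 (branches; this branch)]
Accessibility: uRu, uRv, vRu, vRv
Branch closes: q and ¬q both at u.
Every branch of the negation's tableau closes; the branch above is one of them.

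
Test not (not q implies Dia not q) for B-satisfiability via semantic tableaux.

No, unsatisfiable

1. not (not q implies Dia not q), w0
2. not q, w0
3. not Dia not q, w0
4. q, w0
Accessibility: w0Rw0
Branch closes: q and not q both at w0.
Every branch closes; the branch above is one of them.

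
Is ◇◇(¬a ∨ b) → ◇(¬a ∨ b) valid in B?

Invalid (countermodel exists)

Tableau for the negation ¬(◇◇(¬a ∨ b) → ◇(¬a ∨ b)):
1. ¬(◇◇(¬a ∨ b) → ◇(¬a ∨ b)), w0
2. ◇◇(¬a ∨ b), w0
3. ¬◇(¬a ∨ b), w0
4. ¬(¬a ∨ b), w0
5. a, w0
6. ¬b, w0
7. ◇(¬a ∨ b), w1
8. ¬(¬a ∨ b), w1
9. a, w1
10. ¬b, w1
11. ¬a ∨ b, w2
12. b, w2
Accessibility: w0Rw0, w0Rw1, w1Rw0, w1Rw1, w1Rw2, w2Rw1, w2Rw2
The negation has an open branch (countermodel exists).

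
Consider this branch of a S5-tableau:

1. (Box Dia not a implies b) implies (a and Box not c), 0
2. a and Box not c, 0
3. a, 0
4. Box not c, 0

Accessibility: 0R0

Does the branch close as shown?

Open

There is no literal clash: for every atom and world, at most one sign appears.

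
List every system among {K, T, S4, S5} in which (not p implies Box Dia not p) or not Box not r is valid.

S5

S5-tableau for the negation not ((not p implies Box Dia not p) or not Box not r):
1. not ((not p implies Box Dia not p) or not Box not r), u
2. not (not p implies Box Dia not p), u   [neg-or-rule on 1]
3. Box not r, u   [neg-or-rule on 1]
4. not p, u   [neg-implies-rule on 2]
5. not Box Dia not p, u   [neg-implies-rule on 2]
6. not r, u   [Box-rule on 3 via uRu]
7. not Dia not p, v   [neg-Box-rule on 5: fresh world v, uRv]
8. not r, v   [Box-rule on 3 via uRv]
9. p, u   [neg-Dia-rule on 7 via vRu]
Accessibility: uRu, uRv, vRu, vRv
Branch closes: p and not p both at u.
Every branch closes (one shown): valid in S5.
S4-tableau for the negation not ((not p implies Box Dia not p) or not Box not r):
1. not ((not p implies Box Dia not p) or not Box not r), u
2. not (not p implies Box Dia not p), u   [neg-or-rule on 1]
3. Box not r, u   [neg-or-rule on 1]
4. not p, u   [neg-implies-rule on 2]
5. not Box Dia not p, u   [neg-implies-rule on 2]
6. not r, u   [Box-rule on 3 via uRu]
7. not Dia not p, v   [neg-Box-rule on 5: fresh world v, uRv]
8. not r, v   [Box-rule on 3 via uRv]
9. p, v   [neg-Dia-rule on 7 via vRv]
Accessibility: uRu, uRv, vRv
Complete open branch: countermodel on an S4-frame, so not valid in S4, nor in K, T (the same frame is also a K-frame and a T-frame).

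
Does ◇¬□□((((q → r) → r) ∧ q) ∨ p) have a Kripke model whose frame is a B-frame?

1. ◇¬□□((((q → r) → r) ∧ q) ∨ p), u
2. ¬□□((((q → r) → r) ∧ q) ∨ p), v   [◇-rule on 1: fresh world v, uRv]
3. ¬□((((q → r) → r) ∧ q) ∨ p), w   [¬□-rule on 2: fresh world w, vRw]
4. ¬((((q → r) → r) ∧ q) ∨ p), x   [¬□-rule on 3: fresh world x, wRx]
5. ¬(((q → r) → r) ∧ q), x   [¬∨-rule on 4]
6. ¬p, x   [¬∨-rule on 4]
7. ¬q, x   [¬∧-rule on 5 (branches; this branch)]
Accessibility: uRu, uRv, vRu, vRv, vRw, wRv, wRw, wRx, xRw, xRx

Satisfiable (open branch found)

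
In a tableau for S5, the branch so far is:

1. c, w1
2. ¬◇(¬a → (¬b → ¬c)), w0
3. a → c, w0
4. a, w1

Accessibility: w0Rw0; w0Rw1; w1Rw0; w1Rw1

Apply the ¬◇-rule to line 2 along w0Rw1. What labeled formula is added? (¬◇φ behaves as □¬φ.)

¬◇φ behaves as □¬φ: propagate the negated body to each accessible world.

¬(¬a → (¬b → ¬c)), w1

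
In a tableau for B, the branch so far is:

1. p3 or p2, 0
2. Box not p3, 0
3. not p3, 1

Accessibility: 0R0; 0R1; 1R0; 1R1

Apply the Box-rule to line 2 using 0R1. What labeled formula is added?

not p3, 1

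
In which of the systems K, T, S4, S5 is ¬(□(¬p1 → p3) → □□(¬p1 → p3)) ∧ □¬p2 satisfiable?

T-tableau for the formula:
1. ¬(□(¬p1 → p3) → □□(¬p1 → p3)) ∧ □¬p2, u
2. ¬(□(¬p1 → p3) → □□(¬p1 → p3)), u
3. □¬p2, u
4. □(¬p1 → p3), u
5. ¬□□(¬p1 → p3), u
6. ¬p2, u
7. ¬p1 → p3, u
8. p3, u
9. ¬□(¬p1 → p3), v
10. ¬p2, v
11. ¬p1 → p3, v
12. p3, v
13. ¬(¬p1 → p3), w
14. ¬p1, w
15. ¬p3, w
Accessibility: uRu, uRv, vRv, vRw, wRw
Complete open branch: satisfiable in T, hence also in K (this T-model is also a K-model).
S4-tableau for the formula:
1. ¬(□(¬p1 → p3) → □□(¬p1 → p3)) ∧ □¬p2, u
2. ¬(□(¬p1 → p3) → □□(¬p1 → p3)), u
3. □¬p2, u
4. □(¬p1 → p3), u
5. ¬□□(¬p1 → p3), u
6. ¬p2, u
7. ¬p1 → p3, u
8. p3, u
9. ¬□(¬p1 → p3), v
10. ¬p2, v
11. ¬p1 → p3, v
12. p3, v
13. ¬(¬p1 → p3), w
14. ¬p1, w
15. ¬p3, w
16. ¬p2, w
17. ¬p1 → p3, w
18. p3, w
Accessibility: uRu, uRv, uRw, vRv, vRw, wRw
Branch closes: p3 and ¬p3 both at w.
Every branch closes (one shown): unsatisfiable in S4, hence also in S5 (every S5-frame is an S4-frame).

K, T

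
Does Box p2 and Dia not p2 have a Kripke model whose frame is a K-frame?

1. Box p2 and Dia not p2, u
2. Box p2, u
3. Dia not p2, u
4. not p2, v
5. p2, v
Accessibility: uRv
Branch closes: p2 and not p2 both at v.
Every branch closes; the branch above is one of them.

No, unsatisfiable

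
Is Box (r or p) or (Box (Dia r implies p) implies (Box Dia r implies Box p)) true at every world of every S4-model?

Valid in S4

Tableau for the negation not (Box (r or p) or (Box (Dia r implies p) implies (Box Dia r implies Box p))):
1. not (Box (r or p) or (Box (Dia r implies p) implies (Box Dia r implies Box p))), u
2. not Box (r or p), u   [neg-or-rule on 1]
3. not (Box (Dia r implies p) implies (Box Dia r implies Box p)), u   [neg-or-rule on 1]
4. Box (Dia r implies p), u   [neg-implies-rule on 3]
5. not (Box Dia r implies Box p), u   [neg-implies-rule on 3]
6. Box Dia r, u   [neg-implies-rule on 5]
7. not Box p, u   [neg-implies-rule on 5]
8. Dia r implies p, u   [Box-rule on 4 via uRu]
9. Dia r, u   [Box-rule on 6 via uRu]
10. p, u   [implies-rule on 8 (branches; this branch)]
11. not (r or p), v   [neg-Box-rule on 2: fresh world v, uRv]
12. not r, v   [neg-or-rule on 11]
13. not p, v   [neg-or-rule on 11]
14. Dia r implies p, v   [Box-rule on 4 via uRv]
15. Dia r, v   [Box-rule on 6 via uRv]
16. not Dia r, v   [implies-rule on 14 (branches; this branch)]
17. not p, w   [neg-Box-rule on 7: fresh world w, uRw]
18. Dia r implies p, w   [Box-rule on 4 via uRw]
19. Dia r, w   [Box-rule on 6 via uRw]
20. not Dia r, w   [implies-rule on 18 (branches; this branch)]
21. not r, w   [neg-Dia-rule on 20 via wRw]
22. r, x   [Dia-rule on 9: fresh world x, uRx]
23. Dia r implies p, x   [Box-rule on 4 via uRx]
24. Dia r, x   [Box-rule on 6 via uRx]
25. p, x   [implies-rule on 23 (branches; this branch)]
26. r, y   [Dia-rule on 15: fresh world y, vRy]
27. Dia r implies p, y   [Box-rule on 4 via uRy]
28. Dia r, y   [Box-rule on 6 via uRy]
29. not r, y   [neg-Dia-rule on 16 via vRy]
Accessibility: uRu, uRv, uRw, uRx, uRy, vRv, vRy, wRw, xRx, yRy
Branch closes: r and not r both at y.
Every branch of the negation's tableau closes; the branch above is one of them.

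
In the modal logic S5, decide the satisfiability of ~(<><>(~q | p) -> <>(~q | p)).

1. ~(<><>(~q | p) -> <>(~q | p)), u
2. <><>(~q | p), u
3. ~<>(~q | p), u
4. ~(~q | p), u
5. q, u
6. ~p, u
7. <>(~q | p), v
8. ~(~q | p), v
9. q, v
10. ~p, v
11. ~q | p, w
12. ~(~q | p), w
13. q, w
14. ~p, w
15. p, w
Accessibility: uRu, uRv, uRw, vRu, vRv, vRw, wRu, wRv, wRw
Branch closes: p and ~p both at w.
Every branch closes; the branch above is one of them.

No, unsatisfiable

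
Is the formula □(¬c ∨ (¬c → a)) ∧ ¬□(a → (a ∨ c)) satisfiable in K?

Unsatisfiable (every branch closes)

1. □(¬c ∨ (¬c → a)) ∧ ¬□(a → (a ∨ c)), 0
2. □(¬c ∨ (¬c → a)), 0   [∧-rule on 1]
3. ¬□(a → (a ∨ c)), 0   [∧-rule on 1]
4. ¬(a → (a ∨ c)), 1   [¬□-rule on 3: fresh world 1, 0R1]
5. a, 1   [¬→-rule on 4]
6. ¬(a ∨ c), 1   [¬→-rule on 4]
7. ¬a, 1   [¬∨-rule on 6]
8. ¬c, 1   [¬∨-rule on 6]
Accessibility: 0R1
Branch closes: a and ¬a both at 1.
All branches of the tableau close; one closing branch shown above.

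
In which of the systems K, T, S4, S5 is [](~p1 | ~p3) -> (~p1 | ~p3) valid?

T, S4, S5

K-tableau for the negation ~([](~p1 | ~p3) -> (~p1 | ~p3)):
1. ~([](~p1 | ~p3) -> (~p1 | ~p3)), u
2. [](~p1 | ~p3), u
3. ~(~p1 | ~p3), u
4. p1, u
5. p3, u
Complete open branch: countermodel on a K-frame, so not valid in K.
T-tableau for the negation ~([](~p1 | ~p3) -> (~p1 | ~p3)):
1. ~([](~p1 | ~p3) -> (~p1 | ~p3)), u
2. [](~p1 | ~p3), u
3. ~(~p1 | ~p3), u
4. p1, u
5. p3, u
6. ~p1 | ~p3, u
7. ~p3, u
Accessibility: uRu
Branch closes: p3 and ~p3 both at u.
Every branch closes (one shown): valid in T, hence also in S4, S5 (every theorem of T is a theorem of S4 and S5).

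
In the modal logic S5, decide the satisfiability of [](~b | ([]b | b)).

1. [](~b | ([]b | b)), 0
2. ~b | ([]b | b), 0
3. []b | b, 0
4. b, 0
Accessibility: 0R0

Yes, satisfiable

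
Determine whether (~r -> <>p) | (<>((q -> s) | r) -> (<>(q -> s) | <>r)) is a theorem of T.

Valid in T

Tableau for the negation ~((~r -> <>p) | (<>((q -> s) | r) -> (<>(q -> s) | <>r))):
1. ~((~r -> <>p) | (<>((q -> s) | r) -> (<>(q -> s) | <>r))), w0
2. ~(~r -> <>p), w0   [~|-rule on 1]
3. ~(<>((q -> s) | r) -> (<>(q -> s) | <>r)), w0   [~|-rule on 1]
4. ~r, w0   [~->-rule on 2]
5. ~<>p, w0   [~->-rule on 2]
6. <>((q -> s) | r), w0   [~->-rule on 3]
7. ~(<>(q -> s) | <>r), w0   [~->-rule on 3]
8. ~<>(q -> s), w0   [~|-rule on 7]
9. ~<>r, w0   [~|-rule on 7]
10. ~p, w0   [~<>-rule on 5 via w0Rw0]
11. ~(q -> s), w0   [~<>-rule on 8 via w0Rw0]
12. q, w0   [~->-rule on 11]
13. ~s, w0   [~->-rule on 11]
14. (q -> s) | r, w1   [<>-rule on 6: fresh world w1, w0Rw1]
15. ~p, w1   [~<>-rule on 5 via w0Rw1]
16. ~(q -> s), w1   [~<>-rule on 8 via w0Rw1]
17. q, w1   [~->-rule on 16]
18. ~s, w1   [~->-rule on 16]
19. ~r, w1   [~<>-rule on 9 via w0Rw1]
20. q -> s, w1   [|-rule on 14 (branches; this branch)]
21. s, w1   [->-rule on 20 (branches; this branch)]
Accessibility: w0Rw0, w0Rw1, w1Rw1
Branch closes: s and ~s both at w1.
All branches of the negation close; one closing branch shown above.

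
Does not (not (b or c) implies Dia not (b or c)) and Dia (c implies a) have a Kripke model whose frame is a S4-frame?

1. not (not (b or c) implies Dia not (b or c)) and Dia (c implies a), w0
2. not (not (b or c) implies Dia not (b or c)), w0
3. Dia (c implies a), w0
4. not (b or c), w0
5. not Dia not (b or c), w0
6. not b, w0
7. not c, w0
8. b or c, w0
9. c, w0
Accessibility: w0Rw0
Branch closes: c and not c both at w0.
(One branch shown.) All branches close.

Unsatisfiable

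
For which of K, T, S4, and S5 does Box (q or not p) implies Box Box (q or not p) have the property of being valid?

S4, S5

S4-tableau for the negation not (Box (q or not p) implies Box Box (q or not p)):
1. not (Box (q or not p) implies Box Box (q or not p)), w0
2. Box (q or not p), w0
3. not Box Box (q or not p), w0
4. q or not p, w0
5. not p, w0
6. not Box (q or not p), w1
7. q or not p, w1
8. not p, w1
9. not (q or not p), w2
10. not q, w2
11. p, w2
12. q or not p, w2
13. not p, w2
Accessibility: w0Rw0, w0Rw1, w0Rw2, w1Rw1, w1Rw2, w2Rw2
Branch closes: p and not p both at w2.
Every branch closes (one shown): valid in S4, hence also in S5 (every theorem of S4 is a theorem of S5).
T-tableau for the negation not (Box (q or not p) implies Box Box (q or not p)):
1. not (Box (q or not p) implies Box Box (q or not p)), w0
2. Box (q or not p), w0
3. not Box Box (q or not p), w0
4. q or not p, w0
5. not p, w0
6. not Box (q or not p), w1
7. q or not p, w1
8. not p, w1
9. not (q or not p), w2
10. not q, w2
11. p, w2
Accessibility: w0Rw0, w0Rw1, w1Rw1, w1Rw2, w2Rw2
Complete open branch: countermodel on a T-frame, so not valid in T, nor in K (the same frame is also a K-frame).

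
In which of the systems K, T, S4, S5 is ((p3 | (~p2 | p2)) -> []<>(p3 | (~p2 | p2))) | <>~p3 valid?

T, S4, S5

K-tableau for the negation ~(((p3 | (~p2 | p2)) -> []<>(p3 | (~p2 | p2))) | <>~p3):
1. ~(((p3 | (~p2 | p2)) -> []<>(p3 | (~p2 | p2))) | <>~p3), w0
2. ~((p3 | (~p2 | p2)) -> []<>(p3 | (~p2 | p2))), w0
3. ~<>~p3, w0
4. p3 | (~p2 | p2), w0
5. ~[]<>(p3 | (~p2 | p2)), w0
6. ~p2 | p2, w0
7. p2, w0
8. ~<>(p3 | (~p2 | p2)), w1
9. p3, w1
Accessibility: w0Rw1
Complete open branch: countermodel on a K-frame, so not valid in K.
T-tableau for the negation ~(((p3 | (~p2 | p2)) -> []<>(p3 | (~p2 | p2))) | <>~p3):
1. ~(((p3 | (~p2 | p2)) -> []<>(p3 | (~p2 | p2))) | <>~p3), w0
2. ~((p3 | (~p2 | p2)) -> []<>(p3 | (~p2 | p2))), w0
3. ~<>~p3, w0
4. p3 | (~p2 | p2), w0
5. ~[]<>(p3 | (~p2 | p2)), w0
6. p3, w0
7. ~p2 | p2, w0
8. p2, w0
9. ~<>(p3 | (~p2 | p2)), w1
10. p3, w1
11. ~(p3 | (~p2 | p2)), w1
12. ~p3, w1
13. ~(~p2 | p2), w1
Accessibility: w0Rw0, w0Rw1, w1Rw1
Branch closes: p3 and ~p3 both at w1.
Every branch closes (one shown): valid in T, hence also in S4, S5 (every theorem of T is a theorem of S4 and S5).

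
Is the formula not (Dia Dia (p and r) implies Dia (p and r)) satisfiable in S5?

Unsatisfiable (every branch closes)

1. not (Dia Dia (p and r) implies Dia (p and r)), 0
2. Dia Dia (p and r), 0
3. not Dia (p and r), 0
4. not (p and r), 0
5. not r, 0
6. Dia (p and r), 1
7. not (p and r), 1
8. not r, 1
9. p and r, 2
10. p, 2
11. r, 2
12. not (p and r), 2
13. not r, 2
Accessibility: 0R0, 0R1, 0R2, 1R0, 1R1, 1R2, 2R0, 2R1, 2R2
Branch closes: r and not r both at 2.
All branches of the tableau close; one closing branch shown above.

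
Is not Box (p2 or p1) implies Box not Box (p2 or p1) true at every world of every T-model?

Invalid (countermodel exists)

Tableau for the negation not (not Box (p2 or p1) implies Box not Box (p2 or p1)):
1. not (not Box (p2 or p1) implies Box not Box (p2 or p1)), w0
2. not Box (p2 or p1), w0
3. not Box not Box (p2 or p1), w0
4. not (p2 or p1), w1
5. not p2, w1
6. not p1, w1
7. Box (p2 or p1), w2
8. p2 or p1, w2
9. p1, w2
Accessibility: w0Rw0, w0Rw1, w0Rw2, w1Rw1, w2Rw2
The negation has an open branch (countermodel exists).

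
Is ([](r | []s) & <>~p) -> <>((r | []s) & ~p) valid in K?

Yes, valid

Tableau for the negation ~(([](r | []s) & <>~p) -> <>((r | []s) & ~p)):
1. ~(([](r | []s) & <>~p) -> <>((r | []s) & ~p)), 0
2. [](r | []s) & <>~p, 0
3. ~<>((r | []s) & ~p), 0
4. [](r | []s), 0
5. <>~p, 0
6. ~p, 1
7. ~((r | []s) & ~p), 1
8. r | []s, 1
9. ~(r | []s), 1
10. ~r, 1
11. ~[]s, 1
12. []s, 1
13. ~s, 2
14. s, 2
Accessibility: 0R1, 1R2
Branch closes: s and ~s both at 2.
All branches of the negation close; one closing branch shown above.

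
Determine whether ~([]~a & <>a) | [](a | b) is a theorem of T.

Tableau for the negation ~(~([]~a & <>a) | [](a | b)):
1. ~(~([]~a & <>a) | [](a | b)), 0
2. []~a & <>a, 0
3. ~[](a | b), 0
4. []~a, 0
5. <>a, 0
6. ~a, 0
7. ~(a | b), 1
8. ~a, 1
9. ~b, 1
10. a, 2
11. ~a, 2
Accessibility: 0R0, 0R1, 0R2, 1R1, 2R2
Branch closes: a and ~a both at 2.
All branches of the negation close; one closing branch shown above.

Valid in T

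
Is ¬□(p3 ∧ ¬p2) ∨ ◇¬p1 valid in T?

Tableau for the negation ¬(¬□(p3 ∧ ¬p2) ∨ ◇¬p1):
1. ¬(¬□(p3 ∧ ¬p2) ∨ ◇¬p1), u
2. □(p3 ∧ ¬p2), u
3. ¬◇¬p1, u
4. p3 ∧ ¬p2, u
5. p3, u
6. ¬p2, u
7. p1, u
Accessibility: uRu
The negation has an open branch (countermodel exists).

Invalid (countermodel exists)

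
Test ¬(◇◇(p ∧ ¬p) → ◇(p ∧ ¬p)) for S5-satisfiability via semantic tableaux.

1. ¬(◇◇(p ∧ ¬p) → ◇(p ∧ ¬p)), 0
2. ◇◇(p ∧ ¬p), 0
3. ¬◇(p ∧ ¬p), 0
4. ¬(p ∧ ¬p), 0
5. p, 0
6. ◇(p ∧ ¬p), 1
7. ¬(p ∧ ¬p), 1
8. p, 1
9. p ∧ ¬p, 2
10. p, 2
11. ¬p, 2
Accessibility: 0R0, 0R1, 0R2, 1R0, 1R1, 1R2, 2R0, 2R1, 2R2
Branch closes: p and ¬p both at 2.
(One branch shown.) All branches close.

No, unsatisfiable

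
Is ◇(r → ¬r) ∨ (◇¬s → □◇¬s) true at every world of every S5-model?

Valid

Tableau for the negation ¬(◇(r → ¬r) ∨ (◇¬s → □◇¬s)):
1. ¬(◇(r → ¬r) ∨ (◇¬s → □◇¬s)), w0
2. ¬◇(r → ¬r), w0
3. ¬(◇¬s → □◇¬s), w0
4. ◇¬s, w0
5. ¬□◇¬s, w0
6. ¬(r → ¬r), w0
7. r, w0
8. ¬s, w1
9. ¬(r → ¬r), w1
10. r, w1
11. ¬◇¬s, w2
12. ¬(r → ¬r), w2
13. r, w2
14. s, w0
15. s, w1
Accessibility: w0Rw0, w0Rw1, w0Rw2, w1Rw0, w1Rw1, w1Rw2, w2Rw0, w2Rw1, w2Rw2
Branch closes: s and ¬s both at w1.
Every branch of the negation's tableau closes; the branch above is one of them.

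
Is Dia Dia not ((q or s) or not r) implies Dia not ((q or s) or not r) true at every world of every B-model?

Tableau for the negation not (Dia Dia not ((q or s) or not r) implies Dia not ((q or s) or not r)):
1. not (Dia Dia not ((q or s) or not r) implies Dia not ((q or s) or not r)), w0
2. Dia Dia not ((q or s) or not r), w0   [neg-implies-rule on 1]
3. not Dia not ((q or s) or not r), w0   [neg-implies-rule on 1]
4. (q or s) or not r, w0   [neg-Dia-rule on 3 via w0Rw0]
5. not r, w0   [or-rule on 4 (branches; this branch)]
6. Dia not ((q or s) or not r), w1   [Dia-rule on 2: fresh world w1, w0Rw1]
7. (q or s) or not r, w1   [neg-Dia-rule on 3 via w0Rw1]
8. not r, w1   [or-rule on 7 (branches; this branch)]
9. not ((q or s) or not r), w2   [Dia-rule on 6: fresh world w2, w1Rw2]
10. not (q or s), w2   [neg-or-rule on 9]
11. r, w2   [neg-or-rule on 9]
12. not q, w2   [neg-or-rule on 10]
13. not s, w2   [neg-or-rule on 10]
Accessibility: w0Rw0, w0Rw1, w1Rw0, w1Rw1, w1Rw2, w2Rw1, w2Rw2
The negation has an open branch (countermodel exists).

Not valid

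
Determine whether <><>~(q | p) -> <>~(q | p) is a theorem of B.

Tableau for the negation ~(<><>~(q | p) -> <>~(q | p)):
1. ~(<><>~(q | p) -> <>~(q | p)), w0
2. <><>~(q | p), w0   [~->-rule on 1]
3. ~<>~(q | p), w0   [~->-rule on 1]
4. q | p, w0   [~<>-rule on 3 via w0Rw0]
5. p, w0   [|-rule on 4 (branches; this branch)]
6. <>~(q | p), w1   [<>-rule on 2: fresh world w1, w0Rw1]
7. q | p, w1   [~<>-rule on 3 via w0Rw1]
8. p, w1   [|-rule on 7 (branches; this branch)]
9. ~(q | p), w2   [<>-rule on 6: fresh world w2, w1Rw2]
10. ~q, w2   [~|-rule on 9]
11. ~p, w2   [~|-rule on 9]
Accessibility: w0Rw0, w0Rw1, w1Rw0, w1Rw1, w1Rw2, w2Rw1, w2Rw2
The negation has an open branch (countermodel exists).

Not valid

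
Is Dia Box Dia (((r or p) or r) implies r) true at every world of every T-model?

Tableau for the negation not Dia Box Dia (((r or p) or r) implies r):
1. not Dia Box Dia (((r or p) or r) implies r), w0
2. not Box Dia (((r or p) or r) implies r), w0
3. not Dia (((r or p) or r) implies r), w1
4. not Box Dia (((r or p) or r) implies r), w1
5. not (((r or p) or r) implies r), w1
6. (r or p) or r, w1
7. not r, w1
8. r or p, w1
9. p, w1
10. not Dia (((r or p) or r) implies r), w2
11. not (((r or p) or r) implies r), w2
12. (r or p) or r, w2
13. not r, w2
14. r or p, w2
15. p, w2
Accessibility: w0Rw0, w0Rw1, w1Rw1, w1Rw2, w2Rw2
The negation has an open branch (countermodel exists).

No, not valid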